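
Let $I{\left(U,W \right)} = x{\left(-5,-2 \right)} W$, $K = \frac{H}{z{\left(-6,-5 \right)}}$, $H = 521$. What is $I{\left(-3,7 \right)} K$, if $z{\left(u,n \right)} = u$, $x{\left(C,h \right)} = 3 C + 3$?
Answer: $7294$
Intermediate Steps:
$x{\left(C,h \right)} = 3 + 3 C$
$K = - \frac{521}{6}$ ($K = \frac{521}{-6} = 521 \left(- \frac{1}{6}\right) = - \frac{521}{6} \approx -86.833$)
$I{\left(U,W \right)} = - 12 W$ ($I{\left(U,W \right)} = \left(3 + 3 \left(-5\right)\right) W = \left(3 - 15\right) W = - 12 W$)
$I{\left(-3,7 \right)} K = \left(-12\right) 7 \left(- \frac{521}{6}\right) = \left(-84\right) \left(- \frac{521}{6}\right) = 7294$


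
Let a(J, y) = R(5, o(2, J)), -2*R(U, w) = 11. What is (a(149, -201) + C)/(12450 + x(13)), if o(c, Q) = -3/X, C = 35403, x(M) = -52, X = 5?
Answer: 70795/24796 ≈ 2.8551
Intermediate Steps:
o(c, Q) = -3/5
R(U, w) = -11/2 (R(U, w) = -1/2*11 = -11/2)
a(J, y) = -11/2
(a(149, -201) + C)/(12450 + x(13)) = (-11/2 + 35403)/(12450 - 52) = (70795/2)/12398 = (70795/2)*(1/12398) = 70795/24796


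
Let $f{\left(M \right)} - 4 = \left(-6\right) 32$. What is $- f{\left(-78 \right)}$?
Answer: $188$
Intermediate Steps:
$f{\left(M \right)} = -188$ ($f{\left(M \right)} = 4 - 192 = -188$)
$- f{\left(-78 \right)} = \left(-1\right) \left(-188\right) = 188$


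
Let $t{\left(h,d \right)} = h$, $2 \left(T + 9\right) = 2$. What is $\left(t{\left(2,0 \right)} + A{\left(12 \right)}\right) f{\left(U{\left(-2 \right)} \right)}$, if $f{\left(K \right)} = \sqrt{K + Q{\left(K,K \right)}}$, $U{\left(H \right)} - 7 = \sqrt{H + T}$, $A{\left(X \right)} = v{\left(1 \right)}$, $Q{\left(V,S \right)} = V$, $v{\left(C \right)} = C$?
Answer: $3 \sqrt{14 + 2 i \sqrt{10}} \approx 11.495 + 2.4759 i$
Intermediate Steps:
$T = -8$ ($T = -9 + \frac{1}{2} \cdot 2 = -9 + 1 = -8$)
$A{\left(X \right)} = 1$
$U{\left(H \right)} = 7 + \sqrt{-8 + H}$ ($U{\left(H \right)} = 7 + \sqrt{H - 8} = 7 + \sqrt{-8 + H}$)
$f{\left(K \right)} = \sqrt{2} \sqrt{K}$ ($f{\left(K \right)} = \sqrt{K + K} = \sqrt{2 K} = \sqrt{2} \sqrt{K}$)
$\left(t{\left(2,0 \right)} + A{\left(12 \right)}\right) f{\left(U{\left(-2 \right)} \right)} = \left(2 + 1\right) \sqrt{2} \sqrt{7 + \sqrt{-8 - 2}} = 3 \sqrt{2} \sqrt{7 + \sqrt{-10}} = 3 \sqrt{2} \sqrt{7 + i \sqrt{10}}$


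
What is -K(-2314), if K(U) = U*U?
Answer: -5354596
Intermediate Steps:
K(U) = U²
-K(-2314) = -1*(-2314)² = -1*5354596 = -5354596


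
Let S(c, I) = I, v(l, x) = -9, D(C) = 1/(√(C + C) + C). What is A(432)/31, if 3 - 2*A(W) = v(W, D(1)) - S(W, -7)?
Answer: 5/62 ≈ 0.080645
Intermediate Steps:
D(C) = 1/(C + √2*√C) (D(C) = 1/(√(2*C) + C) = 1/(√2*√C + C) = 1/(C + √2*√C))
A(W) = 5/2 (A(W) = 3/2 - (-9 - 1*(-7))/2 = 3/2 - (-9 + 7)/2 = 3/2 - ½*(-2) = 3/2 + 1 = 5/2)
A(432)/31 = (5/2)/31 = (5/2)*(1/31) = 5/62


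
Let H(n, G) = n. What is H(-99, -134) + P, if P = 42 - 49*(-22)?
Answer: 1021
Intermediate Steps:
P = 1120 (P = 42 + 1078 = 1120)
H(-99, -134) + P = -99 + 1120 = 1021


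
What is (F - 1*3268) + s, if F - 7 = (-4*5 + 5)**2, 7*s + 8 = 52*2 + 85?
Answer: -21071/7 ≈ -3010.1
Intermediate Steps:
s = 181/7 (s = -8/7 + (52*2 + 85)/7 = -8/7 + (104 + 85)/7 = -8/7 + (1/7)*189 = -8/7 + 27 = 181/7 ≈ 25.857)
F = 232 (F = 7 + (-4*5 + 5)**2 = 7 + (-20 + 5)**2 = 7 + (-15)**2 = 7 + 225 = 232)
(F - 1*3268) + s = (232 - 1*3268) + 181/7 = (232 - 3268) + 181/7 = -3036 + 181/7 = -21071/7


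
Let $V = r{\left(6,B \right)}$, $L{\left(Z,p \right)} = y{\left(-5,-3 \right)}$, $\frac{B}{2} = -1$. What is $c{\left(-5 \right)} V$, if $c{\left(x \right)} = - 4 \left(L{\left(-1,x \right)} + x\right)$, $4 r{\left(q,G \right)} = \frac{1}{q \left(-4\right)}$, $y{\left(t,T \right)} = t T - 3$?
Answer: $\frac{7}{24} \approx 0.29167$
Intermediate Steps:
$y{\left(t,T \right)} = -3 + T t$ ($y{\left(t,T \right)} = T t - 3 = -3 + T t$)
$B = -2$ ($B = 2 \left(-1\right) = -2$)
$L{\left(Z,p \right)} = 12$ ($L{\left(Z,p \right)} = -3 - -15 = -3 + 15 = 12$)
$r{\left(q,G \right)} = - \frac{1}{16 q}$ ($r{\left(q,G \right)} = \frac{1}{4 q \left(-4\right)} = \frac{1}{4 \left(- 4 q\right)} = \frac{\left(- \frac{1}{4}\right) \frac{1}{q}}{4} = - \frac{1}{16 q}$)
$V = - \frac{1}{96}$ ($V = - \frac{1}{16 \cdot 6} = \left(- \frac{1}{16}\right) \frac{1}{6} = - \frac{1}{96} \approx -0.010417$)
$c{\left(x \right)} = -48 - 4 x$ ($c{\left(x \right)} = - 4 \left(12 + x\right) = -48 - 4 x$)
$c{\left(-5 \right)} V = \left(-48 - -20\right) \left(- \frac{1}{96}\right) = \left(-48 + 20\right) \left(- \frac{1}{96}\right) = \left(-28\right) \left(- \frac{1}{96}\right) = \frac{7}{24}$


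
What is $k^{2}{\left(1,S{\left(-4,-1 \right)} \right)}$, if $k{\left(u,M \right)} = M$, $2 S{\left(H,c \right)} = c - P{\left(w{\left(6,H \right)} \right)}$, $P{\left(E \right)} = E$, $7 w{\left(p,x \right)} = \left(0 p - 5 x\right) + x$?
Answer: $\frac{529}{196} \approx 2.699$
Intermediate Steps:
$w{\left(p,x \right)} = - \frac{4 x}{7}$ ($w{\left(p,x \right)} = \frac{\left(0 p - 5 x\right) + x}{7} = \frac{\left(0 - 5 x\right) + x}{7} = \frac{- 5 x + x}{7} = \frac{\left(-4\right) x}{7} = - \frac{4 x}{7}$)
$S{\left(H,c \right)} = \frac{c}{2} + \frac{2 H}{7}$ ($S{\left(H,c \right)} = \frac{c - - \frac{4 H}{7}}{2} = \frac{c + \frac{4 H}{7}}{2} = \frac{c}{2} + \frac{2 H}{7}$)
$k^{2}{\left(1,S{\left(-4,-1 \right)} \right)} = \left(\frac{1}{2} \left(-1\right) + \frac{2}{7} \left(-4\right)\right)^{2} = \left(- \frac{1}{2} - \frac{8}{7}\right)^{2} = \left(- \frac{23}{14}\right)^{2} = \frac{529}{196}$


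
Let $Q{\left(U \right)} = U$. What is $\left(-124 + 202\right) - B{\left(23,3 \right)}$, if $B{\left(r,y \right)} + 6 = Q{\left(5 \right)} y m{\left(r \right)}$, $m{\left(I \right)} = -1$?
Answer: $99$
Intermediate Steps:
$B{\left(r,y \right)} = -6 - 5 y$ ($B{\left(r,y \right)} = -6 + 5 y \left(-1\right) = -6 - 5 y$)
$\left(-124 + 202\right) - B{\left(23,3 \right)} = \left(-124 + 202\right) - \left(-6 - 15\right) = 78 - \left(-6 - 15\right) = 78 - -21 = 78 + 21 = 99$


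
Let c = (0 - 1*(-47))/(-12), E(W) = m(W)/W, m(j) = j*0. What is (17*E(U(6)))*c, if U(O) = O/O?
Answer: 0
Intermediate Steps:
U(O) = 1
m(j) = 0
E(W) = 0 (E(W) = 0/W = 0)
c = -47/12 (c = (0 + 47)*(-1/12) = 47*(-1/12) = -47/12 ≈ -3.9167)
(17*E(U(6)))*c = (17*0)*(-47/12) = 0*(-47/12) = 0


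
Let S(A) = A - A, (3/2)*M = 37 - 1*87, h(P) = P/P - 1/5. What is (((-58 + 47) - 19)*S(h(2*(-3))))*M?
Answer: 0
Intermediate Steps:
h(P) = ⅘ (h(P) = 1 - 1*⅕ = 1 - ⅕ = ⅘)
M = -100/3 (M = 2*(37 - 1*87)/3 = 2*(37 - 87)/3 = (⅔)*(-50) = -100/3 ≈ -33.333)
S(A) = 0
(((-58 + 47) - 19)*S(h(2*(-3))))*M = (((-58 + 47) - 19)*0)*(-100/3) = ((-11 - 19)*0)*(-100/3) = -30*0*(-100/3) = 0*(-100/3) = 0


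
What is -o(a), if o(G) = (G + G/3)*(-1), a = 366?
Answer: 488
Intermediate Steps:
o(G) = -4*G/3 (o(G) = (G + G*(1/3))*(-1) = (G + G/3)*(-1) = (4*G/3)*(-1) = -4*G/3)
-o(a) = -(-4)*366/3 = -1*(-488) = 488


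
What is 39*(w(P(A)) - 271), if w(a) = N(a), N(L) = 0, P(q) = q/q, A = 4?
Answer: -10569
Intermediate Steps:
P(q) = 1
w(a) = 0
39*(w(P(A)) - 271) = 39*(0 - 271) = 39*(-271) = -10569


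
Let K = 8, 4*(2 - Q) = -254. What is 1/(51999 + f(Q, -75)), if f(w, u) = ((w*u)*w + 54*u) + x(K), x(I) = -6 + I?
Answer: -4/1095271 ≈ -3.6521e-6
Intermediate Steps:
Q = 131/2 (Q = 2 - 1/4*(-254) = 2 + 127/2 = 131/2 ≈ 65.500)
f(w, u) = 2 + 54*u + u*w**2 (f(w, u) = ((w*u)*w + 54*u) + (-6 + 8) = ((u*w)*w + 54*u) + 2 = (u*w**2 + 54*u) + 2 = (54*u + u*w**2) + 2 = 2 + 54*u + u*w**2)
1/(51999 + f(Q, -75)) = 1/(51999 + (2 + 54*(-75) - 75*(131/2)**2)) = 1/(51999 + (2 - 4050 - 75*17161/4)) = 1/(51999 + (2 - 4050 - 1287075/4)) = 1/(51999 - 1303267/4) = 1/(-1095271/4) = -4/1095271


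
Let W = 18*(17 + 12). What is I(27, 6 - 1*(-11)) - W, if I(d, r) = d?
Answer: -495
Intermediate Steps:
W = 522 (W = 18*29 = 522)
I(27, 6 - 1*(-11)) - W = 27 - 1*522 = 27 - 522 = -495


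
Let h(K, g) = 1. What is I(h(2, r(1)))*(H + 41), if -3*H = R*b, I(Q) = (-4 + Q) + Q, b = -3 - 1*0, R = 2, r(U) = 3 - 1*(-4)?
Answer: -86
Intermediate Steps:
r(U) = 7 (r(U) = 3 + 4 = 7)
b = -3 (b = -3 + 0 = -3)
I(Q) = -4 + 2*Q
H = 2 (H = -2*(-3)/3 = -⅓*(-6) = 2)
I(h(2, r(1)))*(H + 41) = (-4 + 2*1)*(2 + 41) = (-4 + 2)*43 = -2*43 = -86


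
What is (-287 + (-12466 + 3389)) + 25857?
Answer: 16493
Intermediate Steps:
(-287 + (-12466 + 3389)) + 25857 = (-287 - 9077) + 25857 = -9364 + 25857 = 16493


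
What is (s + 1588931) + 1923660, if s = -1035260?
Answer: 2477331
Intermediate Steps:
(s + 1588931) + 1923660 = (-1035260 + 1588931) + 1923660 = 553671 + 1923660 = 2477331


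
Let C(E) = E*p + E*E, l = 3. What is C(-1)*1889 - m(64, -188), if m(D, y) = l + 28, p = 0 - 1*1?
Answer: 3747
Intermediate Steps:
p = -1 (p = 0 - 1 = -1)
C(E) = E² - E (C(E) = E*(-1) + E*E = -E + E² = E² - E)
m(D, y) = 31 (m(D, y) = 3 + 28 = 31)
C(-1)*1889 - m(64, -188) = -(-1 - 1)*1889 - 1*31 = -1*(-2)*1889 - 31 = 2*1889 - 31 = 3778 - 31 = 3747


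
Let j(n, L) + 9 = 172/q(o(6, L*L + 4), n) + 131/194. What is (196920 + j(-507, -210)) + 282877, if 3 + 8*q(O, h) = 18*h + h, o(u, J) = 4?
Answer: 224227251491/467346 ≈ 4.7979e+5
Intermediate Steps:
q(O, h) = -3/8 + 19*h/8 (q(O, h) = -3/8 + (18*h + h)/8 = -3/8 + (19*h)/8 = -3/8 + 19*h/8)
j(n, L) = -1615/194 + 172/(-3/8 + 19*n/8) (j(n, L) = -9 + (172/(-3/8 + 19*n/8) + 131/194) = -9 + (131/194 + 172/(-3/8 + 19*n/8)) = -1615/194 + 172/(-3/8 + 19*n/8))
(196920 + j(-507, -210)) + 282877 = (196920 + (271789 - 30685*(-507))/(194*(-3 + 19*(-507)))) + 282877 = (196920 + (271789 + 15557295)/(194*(-3 - 9633))) + 282877 = (196920 + (1/194)*15829084/(-9636)) + 282877 = (196920 + (1/194)*(-1/9636)*15829084) + 282877 = (196920 - 3957271/467346) + 282877 = 92025817049/467346 + 282877 = 224227251491/467346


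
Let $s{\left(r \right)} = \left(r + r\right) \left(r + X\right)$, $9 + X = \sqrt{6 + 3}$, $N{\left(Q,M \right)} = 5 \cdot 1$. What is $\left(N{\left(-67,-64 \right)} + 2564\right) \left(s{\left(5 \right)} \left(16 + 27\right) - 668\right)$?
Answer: $-2820762$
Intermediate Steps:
$N{\left(Q,M \right)} = 5$
$X = -6$ ($X = -9 + \sqrt{6 + 3} = -9 + \sqrt{9} = -9 + 3 = -6$)
$s{\left(r \right)} = 2 r \left(-6 + r\right)$ ($s{\left(r \right)} = \left(r + r\right) \left(r - 6\right) = 2 r \left(-6 + r\right)$)
$\left(N{\left(-67,-64 \right)} + 2564\right) \left(s{\left(5 \right)} \left(16 + 27\right) - 668\right) = \left(5 + 2564\right) \left(2 \cdot 5 \left(-6 + 5\right) \left(16 + 27\right) - 668\right) = 2569 \left(2 \cdot 5 \left(-1\right) 43 - 668\right) = 2569 \left(\left(-10\right) 43 - 668\right) = 2569 \left(-430 - 668\right) = 2569 \left(-1098\right) = -2820762$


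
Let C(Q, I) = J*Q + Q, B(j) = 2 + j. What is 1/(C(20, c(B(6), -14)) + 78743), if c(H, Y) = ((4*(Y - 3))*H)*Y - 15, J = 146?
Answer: 1/81683 ≈ 1.2242e-5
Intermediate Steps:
c(H, Y) = -15 + H*Y*(-12 + 4*Y) (c(H, Y) = ((4*(-3 + Y))*H)*Y - 15 = ((-12 + 4*Y)*H)*Y - 15 = (H*(-12 + 4*Y))*Y - 15 = H*Y*(-12 + 4*Y) - 15 = -15 + H*Y*(-12 + 4*Y))
C(Q, I) = 147*Q (C(Q, I) = 146*Q + Q = 147*Q)
1/(C(20, c(B(6), -14)) + 78743) = 1/(147*20 + 78743) = 1/(2940 + 78743) = 1/81683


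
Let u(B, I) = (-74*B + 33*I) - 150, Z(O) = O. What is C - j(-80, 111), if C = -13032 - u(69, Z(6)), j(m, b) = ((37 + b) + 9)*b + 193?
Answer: -25594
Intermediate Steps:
u(B, I) = -150 - 74*B + 33*I
j(m, b) = 193 + b*(46 + b) (j(m, b) = (46 + b)*b + 193 = b*(46 + b) + 193 = 193 + b*(46 + b))
C = -7974 (C = -13032 - (-150 - 74*69 + 33*6) = -13032 - (-150 - 5106 + 198) = -13032 - 1*(-5058) = -13032 + 5058 = -7974)
C - j(-80, 111) = -7974 - (193 + 111² + 46*111) = -7974 - (193 + 12321 + 5106) = -7974 - 1*17620 = -7974 - 17620 = -25594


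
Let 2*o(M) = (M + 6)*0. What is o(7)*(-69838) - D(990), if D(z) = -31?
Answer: 31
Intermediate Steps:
o(M) = 0 (o(M) = ((M + 6)*0)/2 = ((6 + M)*0)/2 = (1/2)*0 = 0)
o(7)*(-69838) - D(990) = 0*(-69838) - 1*(-31) = 0 + 31 = 31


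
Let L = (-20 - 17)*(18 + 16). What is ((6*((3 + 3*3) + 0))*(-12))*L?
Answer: 1086912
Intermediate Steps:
L = -1258 (L = -37*34 = -1258)
((6*((3 + 3*3) + 0))*(-12))*L = ((6*((3 + 3*3) + 0))*(-12))*(-1258) = ((6*((3 + 9) + 0))*(-12))*(-1258) = ((6*(12 + 0))*(-12))*(-1258) = ((6*12)*(-12))*(-1258) = (72*(-12))*(-1258) = -864*(-1258) = 1086912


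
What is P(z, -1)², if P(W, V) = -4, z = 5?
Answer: 16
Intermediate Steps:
P(z, -1)² = (-4)² = 16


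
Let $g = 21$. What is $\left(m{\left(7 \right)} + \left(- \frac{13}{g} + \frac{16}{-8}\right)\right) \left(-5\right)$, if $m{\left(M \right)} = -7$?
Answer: $\frac{1010}{21} \approx 48.095$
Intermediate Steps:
$\left(m{\left(7 \right)} + \left(- \frac{13}{g} + \frac{16}{-8}\right)\right) \left(-5\right) = \left(-7 + \left(- \frac{13}{21} + \frac{16}{-8}\right)\right) \left(-5\right) = \left(-7 + \left(\left(-13\right) \frac{1}{21} + 16 \left(- \frac{1}{8}\right)\right)\right) \left(-5\right) = \left(-7 - \frac{55}{21}\right) \left(-5\right) = \left(- \frac{202}{21}\right) \left(-5\right) = \frac{1010}{21}$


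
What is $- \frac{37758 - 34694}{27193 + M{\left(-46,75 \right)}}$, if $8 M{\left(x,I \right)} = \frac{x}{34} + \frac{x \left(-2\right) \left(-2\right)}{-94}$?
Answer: $- \frac{19585088}{173818139} \approx -0.11268$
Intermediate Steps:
$M{\left(x,I \right)} = - \frac{21 x}{12784}$ ($M{\left(x,I \right)} = \frac{\frac{x}{34} + \frac{x \left(-2\right) \left(-2\right)}{-94}}{8} = \frac{x \frac{1}{34} + - 2 x \left(-2\right) \left(- \frac{1}{94}\right)}{8} = \frac{\frac{x}{34} + 4 x \left(- \frac{1}{94}\right)}{8} = \frac{\frac{x}{34} - \frac{2 x}{47}}{8} = \frac{\left(- \frac{21}{1598}\right) x}{8} = - \frac{21 x}{12784}$)
$- \frac{37758 - 34694}{27193 + M{\left(-46,75 \right)}} = - \frac{37758 - 34694}{27193 - - \frac{483}{6392}} = - \frac{3064}{27193 + \frac{483}{6392}} = - \frac{3064}{\frac{173818139}{6392}} = - \frac{3064 \cdot 6392}{173818139} = \left(-1\right) \frac{19585088}{173818139} = - \frac{19585088}{173818139}$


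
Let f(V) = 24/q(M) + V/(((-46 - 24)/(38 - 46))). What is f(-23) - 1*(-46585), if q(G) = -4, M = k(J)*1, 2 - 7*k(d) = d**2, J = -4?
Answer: 1630173/35 ≈ 46576.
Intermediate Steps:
k(d) = 2/7 - d**2/7
M = -2 (M = (2/7 - 1/7*(-4)**2)*1 = (2/7 - 1/7*16)*1 = (2/7 - 16/7)*1 = -2*1 = -2)
f(V) = -6 + 4*V/35 (f(V) = 24/(-4) + V/(((-46 - 24)/(38 - 46))) = 24*(-1/4) + V/((-70/(-8))) = -6 + V/((-70*(-1/8))) = -6 + V/(35/4) = -6 + V*(4/35) = -6 + 4*V/35)
f(-23) - 1*(-46585) = (-6 + (4/35)*(-23)) - 1*(-46585) = (-6 - 92/35) + 46585 = -302/35 + 46585 = 1630173/35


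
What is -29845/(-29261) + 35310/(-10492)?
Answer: -360036085/153503206 ≈ -2.3455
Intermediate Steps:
-29845/(-29261) + 35310/(-10492) = -29845*(-1/29261) + 35310*(-1/10492) = 29845/29261 - 17655/5246 = -360036085/153503206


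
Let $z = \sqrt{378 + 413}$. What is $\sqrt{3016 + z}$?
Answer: $\sqrt{3016 + \sqrt{791}} \approx 55.174$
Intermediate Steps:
$z = \sqrt{791} \approx 28.125$
$\sqrt{3016 + z} = \sqrt{3016 + \sqrt{791}}$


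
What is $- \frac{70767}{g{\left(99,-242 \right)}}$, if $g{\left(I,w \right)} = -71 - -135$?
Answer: $- \frac{70767}{64} \approx -1105.7$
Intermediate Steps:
$g{\left(I,w \right)} = 64$ ($g{\left(I,w \right)} = -71 + 135 = 64$)
$- \frac{70767}{g{\left(99,-242 \right)}} = - \frac{70767}{64}$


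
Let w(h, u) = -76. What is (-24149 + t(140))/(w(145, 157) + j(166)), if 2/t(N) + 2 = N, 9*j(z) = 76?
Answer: 624855/1748 ≈ 357.47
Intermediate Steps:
j(z) = 76/9 (j(z) = (⅑)*76 = 76/9)
t(N) = 2/(-2 + N)
(-24149 + t(140))/(w(145, 157) + j(166)) = (-24149 + 2/(-2 + 140))/(-76 + 76/9) = (-24149 + 2/138)/(-608/9) = (-24149 + 2*(1/138))*(-9/608) = (-24149 + 1/69)*(-9/608) = -1666280/69*(-9/608) = 624855/1748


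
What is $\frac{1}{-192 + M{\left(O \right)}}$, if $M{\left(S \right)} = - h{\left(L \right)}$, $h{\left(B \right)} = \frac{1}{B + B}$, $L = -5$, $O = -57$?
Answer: $- \frac{10}{1919} \approx -0.005211$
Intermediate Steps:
$h{\left(B \right)} = \frac{1}{2 B}$
$M{\left(S \right)} = \frac{1}{10}$ ($M{\left(S \right)} = - \frac{1}{2 \left(-5\right)} = - \frac{-1}{2 \cdot 5} = \left(-1\right) \left(- \frac{1}{10}\right) = \frac{1}{10}$)
$\frac{1}{-192 + M{\left(O \right)}} = \frac{1}{-192 + \frac{1}{10}} = \frac{1}{- \frac{1919}{10}} = - \frac{10}{1919}$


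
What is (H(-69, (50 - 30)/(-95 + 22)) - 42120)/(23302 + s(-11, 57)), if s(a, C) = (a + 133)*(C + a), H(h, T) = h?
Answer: -14063/9638 ≈ -1.4591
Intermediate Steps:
s(a, C) = (133 + a)*(C + a)
(H(-69, (50 - 30)/(-95 + 22)) - 42120)/(23302 + s(-11, 57)) = (-69 - 42120)/(23302 + ((-11)² + 133*57 + 133*(-11) + 57*(-11))) = -42189/(23302 + (121 + 7581 - 1463 - 627)) = -42189/(23302 + 5612) = -42189/28914 = -42189*1/28914 = -14063/9638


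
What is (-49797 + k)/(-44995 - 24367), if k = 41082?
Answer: 8715/69362 ≈ 0.12565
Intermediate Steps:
(-49797 + k)/(-44995 - 24367) = (-49797 + 41082)/(-44995 - 24367) = -8715/(-69362) = -8715*(-1/69362) = 8715/69362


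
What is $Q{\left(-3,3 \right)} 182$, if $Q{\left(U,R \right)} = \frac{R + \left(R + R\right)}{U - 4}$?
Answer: $-234$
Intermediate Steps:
$Q{\left(U,R \right)} = \frac{3 R}{-4 + U}$ ($Q{\left(U,R \right)} = \frac{R + 2 R}{-4 + U} = \frac{3 R}{-4 + U}$)
$Q{\left(-3,3 \right)} 182 = 3 \cdot 3 \frac{1}{-4 - 3} \cdot 182 = 3 \cdot 3 \frac{1}{-7} \cdot 182 = 3 \cdot 3 \left(- \frac{1}{7}\right) 182 = \left(- \frac{9}{7}\right) 182 = -234$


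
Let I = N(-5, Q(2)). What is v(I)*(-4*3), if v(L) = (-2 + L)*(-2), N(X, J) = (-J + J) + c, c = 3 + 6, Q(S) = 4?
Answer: 168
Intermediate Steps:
c = 9
N(X, J) = 9 (N(X, J) = (-J + J) + 9 = 0 + 9 = 9)
I = 9
v(L) = 4 - 2*L
v(I)*(-4*3) = (4 - 2*9)*(-4*3) = (4 - 18)*(-12) = -14*(-12) = 168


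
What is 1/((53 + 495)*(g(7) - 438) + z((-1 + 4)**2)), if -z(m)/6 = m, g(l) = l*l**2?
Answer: -1/52114 ≈ -1.9189e-5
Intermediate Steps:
g(l) = l**3
z(m) = -6*m
1/((53 + 495)*(g(7) - 438) + z((-1 + 4)**2)) = 1/((53 + 495)*(7**3 - 438) - 6*(-1 + 4)**2) = 1/(548*(343 - 438) - 6*3**2) = 1/(548*(-95) - 6*9) = 1/(-52060 - 54) = 1/(-52114) = -1/52114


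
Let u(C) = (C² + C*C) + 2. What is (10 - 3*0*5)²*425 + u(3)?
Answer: 42520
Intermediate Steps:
u(C) = 2 + 2*C² (u(C) = (C² + C²) + 2 = 2*C² + 2 = 2 + 2*C²)
(10 - 3*0*5)²*425 + u(3) = (10 - 3*0*5)²*425 + (2 + 2*3²) = (10 - 3*0*5)²*425 + (2 + 2*9) = (10 + 0*5)²*425 + (2 + 18) = (10 + 0)²*425 + 20 = 10²*425 + 20 = 100*425 + 20 = 42500 + 20 = 42520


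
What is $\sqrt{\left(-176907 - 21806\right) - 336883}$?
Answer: $2 i \sqrt{133899} \approx 731.84 i$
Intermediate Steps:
$\sqrt{\left(-176907 - 21806\right) - 336883} = \sqrt{-198713 - 336883} = \sqrt{-535596} = 2 i \sqrt{133899}$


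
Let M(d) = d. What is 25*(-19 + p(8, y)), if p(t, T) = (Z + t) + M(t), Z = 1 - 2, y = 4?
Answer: -100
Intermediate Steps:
Z = -1
p(t, T) = -1 + 2*t (p(t, T) = (-1 + t) + t = -1 + 2*t)
25*(-19 + p(8, y)) = 25*(-19 + (-1 + 2*8)) = 25*(-19 + (-1 + 16)) = 25*(-19 + 15) = 25*(-4) = -100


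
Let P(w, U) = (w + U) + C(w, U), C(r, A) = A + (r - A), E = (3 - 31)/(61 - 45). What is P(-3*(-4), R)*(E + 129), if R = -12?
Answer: 1527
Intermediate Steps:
E = -7/4 (E = -28/16 = -28*1/16 = -7/4 ≈ -1.7500)
C(r, A) = r
P(w, U) = U + 2*w (P(w, U) = (w + U) + w = (U + w) + w = U + 2*w)
P(-3*(-4), R)*(E + 129) = (-12 + 2*(-3*(-4)))*(-7/4 + 129) = (-12 + 2*12)*(509/4) = (-12 + 24)*(509/4) = 12*(509/4) = 1527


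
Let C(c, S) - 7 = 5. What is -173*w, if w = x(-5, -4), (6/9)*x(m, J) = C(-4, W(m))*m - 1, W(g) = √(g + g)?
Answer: 31659/2 ≈ 15830.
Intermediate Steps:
W(g) = √2*√g (W(g) = √(2*g) = √2*√g)
C(c, S) = 12 (C(c, S) = 7 + 5 = 12)
x(m, J) = -3/2 + 18*m (x(m, J) = 3*(12*m - 1)/2 = 3*(-1 + 12*m)/2 = -3/2 + 18*m)
w = -183/2 (w = -3/2 + 18*(-5) = -3/2 - 90 = -183/2 ≈ -91.500)
-173*w = -173*(-183/2) = 31659/2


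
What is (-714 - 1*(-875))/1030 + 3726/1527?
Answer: 1361209/524270 ≈ 2.5964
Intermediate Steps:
(-714 - 1*(-875))/1030 + 3726/1527 = (-714 + 875)*(1/1030) + 3726*(1/1527) = 161*(1/1030) + 1242/509 = 161/1030 + 1242/509 = 1361209/524270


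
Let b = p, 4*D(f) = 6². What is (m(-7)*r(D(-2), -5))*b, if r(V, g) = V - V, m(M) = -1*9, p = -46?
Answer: 0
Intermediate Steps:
D(f) = 9 (D(f) = (¼)*6² = (¼)*36 = 9)
b = -46
m(M) = -9
r(V, g) = 0
(m(-7)*r(D(-2), -5))*b = -9*0*(-46) = 0*(-46) = 0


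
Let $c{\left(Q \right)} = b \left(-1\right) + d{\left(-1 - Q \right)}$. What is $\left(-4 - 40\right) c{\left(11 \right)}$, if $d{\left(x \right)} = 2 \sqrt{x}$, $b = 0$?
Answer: $- 176 i \sqrt{3} \approx - 304.84 i$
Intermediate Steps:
$c{\left(Q \right)} = 2 \sqrt{-1 - Q}$ ($c{\left(Q \right)} = 0 \left(-1\right) + 2 \sqrt{-1 - Q} = 0 + 2 \sqrt{-1 - Q} = 2 \sqrt{-1 - Q}$)
$\left(-4 - 40\right) c{\left(11 \right)} = \left(-4 - 40\right) 2 \sqrt{-1 - 11} = - 44 \cdot 2 \sqrt{-1 - 11} = - 44 \cdot 2 \sqrt{-12} = - 44 \cdot 2 \cdot 2 i \sqrt{3} = - 44 \cdot 4 i \sqrt{3} = - 176 i \sqrt{3}$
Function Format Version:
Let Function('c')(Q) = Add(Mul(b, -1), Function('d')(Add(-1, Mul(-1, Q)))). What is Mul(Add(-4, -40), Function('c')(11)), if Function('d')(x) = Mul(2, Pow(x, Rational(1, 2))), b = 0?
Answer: Mul(-176, I, Pow(3, Rational(1, 2))) ≈ Mul(-304.84, I)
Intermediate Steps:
Function('c')(Q) = Mul(2, Pow(Add(-1, Mul(-1, Q)), Rational(1, 2))) (Function('c')(Q) = Add(Mul(0, -1), Mul(2, Pow(Add(-1, Mul(-1, Q)), Rational(1, 2)))) = Add(0, Mul(2, Pow(Add(-1, Mul(-1, Q)), Rational(1, 2)))) = Mul(2, Pow(Add(-1, Mul(-1, Q)), Rational(1, 2))))
Mul(Add(-4, -40), Function('c')(11)) = Mul(Add(-4, -40), Mul(2, Pow(Add(-1, Mul(-1, 11)), Rational(1, 2)))) = Mul(-44, Mul(2, Pow(Add(-1, -11), Rational(1, 2)))) = Mul(-44, Mul(2, Pow(-12, Rational(1, 2)))) = Mul(-44, Mul(2, Mul(2, I, Pow(3, Rational(1, 2))))) = Mul(-44, Mul(4, I, Pow(3, Rational(1, 2)))) = Mul(-176, I, Pow(3, Rational(1, 2)))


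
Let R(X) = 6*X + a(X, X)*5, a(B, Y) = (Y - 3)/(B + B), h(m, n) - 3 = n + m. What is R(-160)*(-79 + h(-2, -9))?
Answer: 5331099/64 ≈ 83298.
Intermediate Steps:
h(m, n) = 3 + m + n (h(m, n) = 3 + (n + m) = 3 + (m + n) = 3 + m + n)
a(B, Y) = (-3 + Y)/(2*B) (a(B, Y) = (-3 + Y)/((2*B)) = (-3 + Y)*(1/(2*B)) = (-3 + Y)/(2*B))
R(X) = 6*X + 5*(-3 + X)/(2*X) (R(X) = 6*X + ((-3 + X)/(2*X))*5 = 6*X + 5*(-3 + X)/(2*X))
R(-160)*(-79 + h(-2, -9)) = (5/2 + 6*(-160) - 15/2/(-160))*(-79 + (3 - 2 - 9)) = (5/2 - 960 - 15/2*(-1/160))*(-79 - 8) = (5/2 - 960 + 3/64)*(-87) = -61277/64*(-87) = 5331099/64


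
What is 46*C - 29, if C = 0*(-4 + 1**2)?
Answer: -29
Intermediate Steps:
C = 0 (C = 0*(-4 + 1) = 0*(-3) = 0)
46*C - 29 = 46*0 - 29 = 0 - 29 = -29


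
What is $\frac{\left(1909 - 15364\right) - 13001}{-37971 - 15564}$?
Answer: $\frac{26456}{53535} \approx 0.49418$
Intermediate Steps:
$\frac{\left(1909 - 15364\right) - 13001}{-37971 - 15564} = \frac{-13455 - 13001}{-53535} = \left(-26456\right) \left(- \frac{1}{53535}\right) = \frac{26456}{53535}$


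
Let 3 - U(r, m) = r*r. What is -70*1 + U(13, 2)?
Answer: -236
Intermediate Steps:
U(r, m) = 3 - r**2 (U(r, m) = 3 - r*r = 3 - r**2)
-70*1 + U(13, 2) = -70*1 + (3 - 1*13**2) = -70 + (3 - 1*169) = -70 + (3 - 169) = -70 - 166 = -236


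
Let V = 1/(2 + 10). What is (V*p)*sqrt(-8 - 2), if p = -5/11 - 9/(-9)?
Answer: I*sqrt(10)/22 ≈ 0.14374*I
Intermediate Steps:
p = 6/11 (p = -5*1/11 - 9*(-1/9) = -5/11 + 1 = 6/11 ≈ 0.54545)
V = 1/12 ≈ 0.083333
(V*p)*sqrt(-8 - 2) = ((1/12)*(6/11))*sqrt(-8 - 2) = sqrt(-10)/22 = (I*sqrt(10))/22 = I*sqrt(10)/22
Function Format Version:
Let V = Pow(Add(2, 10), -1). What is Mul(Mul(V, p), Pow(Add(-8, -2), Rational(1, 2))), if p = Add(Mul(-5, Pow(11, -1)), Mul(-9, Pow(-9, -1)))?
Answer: Mul(Rational(1, 22), I, Pow(10, Rational(1, 2))) ≈ Mul(0.14374, I)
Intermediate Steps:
p = Rational(6, 11) (p = Add(Mul(-5, Rational(1, 11)), Mul(-9, Rational(-1, 9))) = Add(Rational(-5, 11), 1) = Rational(6, 11) ≈ 0.54545)
V = Rational(1, 12) (V = Pow(12, -1) = Rational(1, 12) ≈ 0.083333)
Mul(Mul(V, p), Pow(Add(-8, -2), Rational(1, 2))) = Mul(Mul(Rational(1, 12), Rational(6, 11)), Pow(Add(-8, -2), Rational(1, 2))) = Mul(Rational(1, 22), Pow(-10, Rational(1, 2))) = Mul(Rational(1, 22), Mul(I, Pow(10, Rational(1, 2)))) = Mul(Rational(1, 22), I, Pow(10, Rational(1, 2)))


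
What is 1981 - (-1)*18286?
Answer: 20267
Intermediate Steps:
1981 - (-1)*18286 = 1981 - 1*(-18286) = 1981 + 18286 = 20267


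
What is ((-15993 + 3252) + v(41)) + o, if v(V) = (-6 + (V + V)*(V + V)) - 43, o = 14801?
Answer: 8735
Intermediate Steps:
v(V) = -49 + 4*V² (v(V) = (-6 + (2*V)*(2*V)) - 43 = (-6 + 4*V²) - 43 = -49 + 4*V²)
((-15993 + 3252) + v(41)) + o = ((-15993 + 3252) + (-49 + 4*41²)) + 14801 = (-12741 + (-49 + 4*1681)) + 14801 = (-12741 + (-49 + 6724)) + 14801 = (-12741 + 6675) + 14801 = -6066 + 14801 = 8735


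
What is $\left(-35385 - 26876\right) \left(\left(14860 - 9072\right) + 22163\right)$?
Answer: $-1740257211$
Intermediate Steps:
$\left(-35385 - 26876\right) \left(\left(14860 - 9072\right) + 22163\right) = - 62261 \left(\left(14860 - 9072\right) + 22163\right) = - 62261 \left(5788 + 22163\right) = \left(-62261\right) 27951 = -1740257211$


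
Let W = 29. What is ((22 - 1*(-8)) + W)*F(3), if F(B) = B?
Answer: 177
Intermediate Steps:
((22 - 1*(-8)) + W)*F(3) = ((22 - 1*(-8)) + 29)*3 = ((22 + 8) + 29)*3 = (30 + 29)*3 = 59*3 = 177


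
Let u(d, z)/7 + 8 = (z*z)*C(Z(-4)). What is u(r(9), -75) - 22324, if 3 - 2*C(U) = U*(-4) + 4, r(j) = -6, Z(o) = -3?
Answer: -556635/2 ≈ -2.7832e+5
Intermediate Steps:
C(U) = -½ + 2*U (C(U) = 3/2 - (U*(-4) + 4)/2 = 3/2 - (-4*U + 4)/2 = 3/2 - (4 - 4*U)/2 = 3/2 + (-2 + 2*U) = -½ + 2*U)
u(d, z) = -56 - 91*z²/2 (u(d, z) = -56 + 7*((z*z)*(-½ + 2*(-3))) = -56 + 7*(z²*(-½ - 6)) = -56 + 7*(z²*(-13/2)) = -56 + 7*(-13*z²/2) = -56 - 91*z²/2)
u(r(9), -75) - 22324 = (-56 - 91/2*(-75)²) - 22324 = (-56 - 91/2*5625) - 22324 = (-56 - 511875/2) - 22324 = -511987/2 - 22324 = -556635/2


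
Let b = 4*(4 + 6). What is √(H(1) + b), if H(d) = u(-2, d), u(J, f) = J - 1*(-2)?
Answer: 2*√10 ≈ 6.3246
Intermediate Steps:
u(J, f) = 2 + J (u(J, f) = J + 2 = 2 + J)
H(d) = 0 (H(d) = 2 - 2 = 0)
b = 40 (b = 4*10 = 40)
√(H(1) + b) = √(0 + 40) = √40 = 2*√10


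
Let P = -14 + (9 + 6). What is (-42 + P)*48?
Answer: -1968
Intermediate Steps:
P = 1 (P = -14 + 15 = 1)
(-42 + P)*48 = (-42 + 1)*48 = -41*48 = -1968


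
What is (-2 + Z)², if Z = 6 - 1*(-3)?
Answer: 49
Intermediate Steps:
Z = 9 (Z = 6 + 3 = 9)
(-2 + Z)² = (-2 + 9)² = 7² = 49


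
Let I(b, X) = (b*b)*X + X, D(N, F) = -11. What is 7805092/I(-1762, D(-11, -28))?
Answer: -7805092/34151095 ≈ -0.22855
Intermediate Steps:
I(b, X) = X + X*b² (I(b, X) = b²*X + X = X*b² + X = X + X*b²)
7805092/I(-1762, D(-11, -28)) = 7805092/((-11*(1 + (-1762)²))) = 7805092/((-11*(1 + 3104644))) = 7805092/((-11*3104645)) = 7805092/(-34151095) = 7805092*(-1/34151095) = -7805092/34151095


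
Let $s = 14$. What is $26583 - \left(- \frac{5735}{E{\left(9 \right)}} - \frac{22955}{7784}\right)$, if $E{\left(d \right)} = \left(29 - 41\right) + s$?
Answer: $\frac{229265647}{7784} \approx 29453.0$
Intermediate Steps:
$E{\left(d \right)} = 2$ ($E{\left(d \right)} = \left(29 - 41\right) + 14 = -12 + 14 = 2$)
$26583 - \left(- \frac{5735}{E{\left(9 \right)}} - \frac{22955}{7784}\right) = 26583 - \left(- \frac{5735}{2} - \frac{22955}{7784}\right) = 26583 - - \frac{22343575}{7784} = 26583 + \frac{22343575}{7784} = \frac{229265647}{7784}$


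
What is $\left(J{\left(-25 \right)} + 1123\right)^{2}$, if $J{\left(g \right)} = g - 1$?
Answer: $1203409$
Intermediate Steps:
$J{\left(g \right)} = -1 + g$
$\left(J{\left(-25 \right)} + 1123\right)^{2} = \left(\left(-1 - 25\right) + 1123\right)^{2} = \left(-26 + 1123\right)^{2} = 1097^{2} = 1203409$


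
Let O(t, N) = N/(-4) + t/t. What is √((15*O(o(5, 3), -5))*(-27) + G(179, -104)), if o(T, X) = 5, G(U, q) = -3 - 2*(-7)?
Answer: I*√3601/2 ≈ 30.004*I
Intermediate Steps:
G(U, q) = 11 (G(U, q) = -3 + 14 = 11)
O(t, N) = 1 - N/4 (O(t, N) = N*(-¼) + 1 = -N/4 + 1 = 1 - N/4)
√((15*O(o(5, 3), -5))*(-27) + G(179, -104)) = √((15*(1 - ¼*(-5)))*(-27) + 11) = √((15*(1 + 5/4))*(-27) + 11) = √((15*(9/4))*(-27) + 11) = √((135/4)*(-27) + 11) = √(-3645/4 + 11) = √(-3601/4) = I*√3601/2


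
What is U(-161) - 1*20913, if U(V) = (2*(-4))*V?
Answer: -19625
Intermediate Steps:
U(V) = -8*V
U(-161) - 1*20913 = -8*(-161) - 1*20913 = 1288 - 20913 = -19625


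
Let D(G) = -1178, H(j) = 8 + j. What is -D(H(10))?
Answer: 1178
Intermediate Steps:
-D(H(10)) = -1*(-1178) = 1178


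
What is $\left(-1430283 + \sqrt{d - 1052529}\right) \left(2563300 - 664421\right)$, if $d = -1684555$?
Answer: $-2715934352757 + 3797758 i \sqrt{684271} \approx -2.7159 \cdot 10^{12} + 3.1415 \cdot 10^{9} i$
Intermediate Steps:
$\left(-1430283 + \sqrt{d - 1052529}\right) \left(2563300 - 664421\right) = \left(-1430283 + \sqrt{-1684555 - 1052529}\right) \left(2563300 - 664421\right) = \left(-1430283 + \sqrt{-2737084}\right) 1898879 = \left(-1430283 + 2 i \sqrt{684271}\right) 1898879 = -2715934352757 + 3797758 i \sqrt{684271}$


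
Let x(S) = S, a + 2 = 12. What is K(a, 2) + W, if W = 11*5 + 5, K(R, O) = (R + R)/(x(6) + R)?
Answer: 245/4 ≈ 61.250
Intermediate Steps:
a = 10 (a = -2 + 12 = 10)
K(R, O) = 2*R/(6 + R) (K(R, O) = (R + R)/(6 + R) = (2*R)/(6 + R) = 2*R/(6 + R))
W = 60 (W = 55 + 5 = 60)
K(a, 2) + W = 2*10/(6 + 10) + 60 = 2*10/16 + 60 = 2*10*(1/16) + 60 = 5/4 + 60 = 245/4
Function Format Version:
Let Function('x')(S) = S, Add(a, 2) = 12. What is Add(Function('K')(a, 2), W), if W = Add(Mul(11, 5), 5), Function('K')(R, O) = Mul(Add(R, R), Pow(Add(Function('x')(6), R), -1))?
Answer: Rational(245, 4) ≈ 61.250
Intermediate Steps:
a = 10 (a = Add(-2, 12) = 10)
Function('K')(R, O) = Mul(2, R, Pow(Add(6, R), -1)) (Function('K')(R, O) = Mul(Add(R, R), Pow(Add(6, R), -1)) = Mul(Mul(2, R), Pow(Add(6, R), -1)) = Mul(2, R, Pow(Add(6, R), -1)))
W = 60 (W = Add(55, 5) = 60)
Add(Function('K')(a, 2), W) = Add(Mul(2, 10, Pow(Add(6, 10), -1)), 60) = Add(Mul(2, 10, Pow(16, -1)), 60) = Add(Mul(2, 10, Rational(1, 16)), 60) = Add(Rational(5, 4), 60) = Rational(245, 4)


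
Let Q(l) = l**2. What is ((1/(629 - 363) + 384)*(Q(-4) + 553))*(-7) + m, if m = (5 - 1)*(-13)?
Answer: -58122481/38 ≈ -1.5295e+6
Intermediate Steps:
m = -52 (m = 4*(-13) = -52)
((1/(629 - 363) + 384)*(Q(-4) + 553))*(-7) + m = ((1/(629 - 363) + 384)*((-4)**2 + 553))*(-7) - 52 = ((1/266 + 384)*(16 + 553))*(-7) - 52 = ((1/266 + 384)*569)*(-7) - 52 = ((102145/266)*569)*(-7) - 52 = (58120505/266)*(-7) - 52 = -58120505/38 - 52 = -58122481/38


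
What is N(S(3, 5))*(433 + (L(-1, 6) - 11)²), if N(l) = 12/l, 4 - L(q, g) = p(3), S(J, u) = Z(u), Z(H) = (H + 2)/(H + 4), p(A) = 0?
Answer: 52056/7 ≈ 7436.6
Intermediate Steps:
Z(H) = (2 + H)/(4 + H)
S(J, u) = (2 + u)/(4 + u)
L(q, g) = 4 (L(q, g) = 4 - 1*0 = 4 + 0 = 4)
N(S(3, 5))*(433 + (L(-1, 6) - 11)²) = (12/(((2 + 5)/(4 + 5))))*(433 + (4 - 11)²) = (12/((7/9)))*(433 + (-7)²) = (12/(((⅑)*7)))*(433 + 49) = (12/(7/9))*482 = (12*(9/7))*482 = (108/7)*482 = 52056/7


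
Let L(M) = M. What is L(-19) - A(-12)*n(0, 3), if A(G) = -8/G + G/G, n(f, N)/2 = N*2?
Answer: -39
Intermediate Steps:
n(f, N) = 4*N (n(f, N) = 2*(N*2) = 2*(2*N) = 4*N)
A(G) = 1 - 8/G (A(G) = -8/G + 1 = 1 - 8/G)
L(-19) - A(-12)*n(0, 3) = -19 - (-8 - 12)/(-12)*4*3 = -19 - (-1/12*(-20))*12 = -19 - 5*12/3 = -19 - 1*20 = -19 - 20 = -39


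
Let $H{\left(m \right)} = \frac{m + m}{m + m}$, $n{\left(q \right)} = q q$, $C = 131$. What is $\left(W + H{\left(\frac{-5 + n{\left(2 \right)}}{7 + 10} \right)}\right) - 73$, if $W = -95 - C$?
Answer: $-298$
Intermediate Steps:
$n{\left(q \right)} = q^{2}$
$H{\left(m \right)} = 1$ ($H{\left(m \right)} = \frac{2 m}{2 m} = 2 m \frac{1}{2 m} = 1$)
$W = -226$ ($W = -95 - 131 = -226$)
$\left(W + H{\left(\frac{-5 + n{\left(2 \right)}}{7 + 10} \right)}\right) - 73 = \left(-226 + 1\right) - 73 = -225 - 73 = -298$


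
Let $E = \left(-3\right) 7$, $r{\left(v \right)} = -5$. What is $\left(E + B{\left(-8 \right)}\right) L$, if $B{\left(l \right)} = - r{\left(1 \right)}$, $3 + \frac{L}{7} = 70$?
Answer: $-7504$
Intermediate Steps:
$E = -21$
$L = 469$ ($L = -21 + 7 \cdot 70 = -21 + 490 = 469$)
$B{\left(l \right)} = 5$ ($B{\left(l \right)} = \left(-1\right) \left(-5\right) = 5$)
$\left(E + B{\left(-8 \right)}\right) L = \left(-21 + 5\right) 469 = \left(-16\right) 469 = -7504$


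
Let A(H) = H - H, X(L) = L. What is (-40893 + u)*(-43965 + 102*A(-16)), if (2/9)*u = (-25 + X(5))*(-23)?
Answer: 1706853195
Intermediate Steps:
A(H) = 0
u = 2070 (u = 9*((-25 + 5)*(-23))/2 = 9*(-20*(-23))/2 = (9/2)*460 = 2070)
(-40893 + u)*(-43965 + 102*A(-16)) = (-40893 + 2070)*(-43965 + 102*0) = -38823*(-43965 + 0) = -38823*(-43965) = 1706853195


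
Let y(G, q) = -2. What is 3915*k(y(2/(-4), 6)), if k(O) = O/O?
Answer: 3915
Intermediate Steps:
k(O) = 1
3915*k(y(2/(-4), 6)) = 3915*1 = 3915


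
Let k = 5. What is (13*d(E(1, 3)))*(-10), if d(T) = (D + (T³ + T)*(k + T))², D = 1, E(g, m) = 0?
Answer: -130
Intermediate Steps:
d(T) = (1 + (5 + T)*(T + T³))² (d(T) = (1 + (T³ + T)*(5 + T))² = (1 + (T + T³)*(5 + T))² = (1 + (5 + T)*(T + T³))²)
(13*d(E(1, 3)))*(-10) = (13*(1 + 0² + 0⁴ + 5*0 + 5*0³)²)*(-10) = (13*(1 + 0 + 0 + 0 + 5*0)²)*(-10) = (13*(1 + 0 + 0 + 0 + 0)²)*(-10) = (13*1²)*(-10) = (13*1)*(-10) = 13*(-10) = -130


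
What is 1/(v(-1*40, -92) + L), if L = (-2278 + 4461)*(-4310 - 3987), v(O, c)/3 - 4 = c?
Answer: -1/18112615 ≈ -5.5210e-8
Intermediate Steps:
v(O, c) = 12 + 3*c
L = -18112351 (L = 2183*(-8297) = -18112351)
1/(v(-1*40, -92) + L) = 1/((12 + 3*(-92)) - 18112351) = 1/((12 - 276) - 18112351) = 1/(-264 - 18112351) = 1/(-18112615) = -1/18112615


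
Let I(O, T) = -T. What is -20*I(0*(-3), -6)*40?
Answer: -4800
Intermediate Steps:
-20*I(0*(-3), -6)*40 = -(-20)*(-6)*40 = -20*6*40 = -120*40 = -4800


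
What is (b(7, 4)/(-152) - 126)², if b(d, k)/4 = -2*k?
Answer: 5712100/361 ≈ 15823.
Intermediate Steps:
b(d, k) = -8*k (b(d, k) = 4*(-2*k) = -8*k)
(b(7, 4)/(-152) - 126)² = (-8*4/(-152) - 126)² = (-32*(-1/152) - 126)² = (4/19 - 126)² = (-2390/19)² = 5712100/361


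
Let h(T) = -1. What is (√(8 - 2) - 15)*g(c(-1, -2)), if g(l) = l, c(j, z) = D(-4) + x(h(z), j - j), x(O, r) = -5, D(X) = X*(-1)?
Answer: 15 - √6 ≈ 12.551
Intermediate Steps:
D(X) = -X
c(j, z) = -1 (c(j, z) = -1*(-4) - 5 = 4 - 5 = -1)
(√(8 - 2) - 15)*g(c(-1, -2)) = (√(8 - 2) - 15)*(-1) = (√6 - 15)*(-1) = (-15 + √6)*(-1) = 15 - √6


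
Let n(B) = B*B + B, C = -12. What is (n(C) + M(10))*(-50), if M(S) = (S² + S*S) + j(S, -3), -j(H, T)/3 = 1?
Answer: -16450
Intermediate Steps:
j(H, T) = -3 (j(H, T) = -3*1 = -3)
n(B) = B + B² (n(B) = B² + B = B + B²)
M(S) = -3 + 2*S² (M(S) = (S² + S*S) - 3 = (S² + S²) - 3 = 2*S² - 3 = -3 + 2*S²)
(n(C) + M(10))*(-50) = (-12*(1 - 12) + (-3 + 2*10²))*(-50) = (-12*(-11) + (-3 + 2*100))*(-50) = (132 + (-3 + 200))*(-50) = (132 + 197)*(-50) = 329*(-50) = -16450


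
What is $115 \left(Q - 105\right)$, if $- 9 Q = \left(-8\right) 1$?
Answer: $- \frac{107755}{9} \approx -11973.0$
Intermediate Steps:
$Q = \frac{8}{9}$ ($Q = - \frac{\left(-8\right) 1}{9} = \left(- \frac{1}{9}\right) \left(-8\right) = \frac{8}{9} \approx 0.88889$)
$115 \left(Q - 105\right) = 115 \left(\frac{8}{9} - 105\right) = 115 \left(- \frac{937}{9}\right) = - \frac{107755}{9}$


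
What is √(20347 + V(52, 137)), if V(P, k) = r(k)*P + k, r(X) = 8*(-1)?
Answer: 2*√5017 ≈ 141.66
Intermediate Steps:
r(X) = -8
V(P, k) = k - 8*P (V(P, k) = -8*P + k = k - 8*P)
√(20347 + V(52, 137)) = √(20347 + (137 - 8*52)) = √(20347 + (137 - 416)) = √(20347 - 279) = √20068 = 2*√5017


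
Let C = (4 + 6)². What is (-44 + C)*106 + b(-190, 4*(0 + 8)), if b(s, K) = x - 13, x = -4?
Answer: 5919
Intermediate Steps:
b(s, K) = -17 (b(s, K) = -4 - 13 = -17)
C = 100 (C = 10² = 100)
(-44 + C)*106 + b(-190, 4*(0 + 8)) = (-44 + 100)*106 - 17 = 56*106 - 17 = 5936 - 17 = 5919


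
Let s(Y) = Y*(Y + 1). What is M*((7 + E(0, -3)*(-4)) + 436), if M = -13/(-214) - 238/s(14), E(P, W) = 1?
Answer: -1511477/3210 ≈ -470.87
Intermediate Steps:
s(Y) = Y*(1 + Y)
M = -3443/3210 (M = -13/(-214) - 238*1/(14*(1 + 14)) = -13*(-1/214) - 238/(14*15) = 13/214 - 238/210 = 13/214 - 238*1/210 = 13/214 - 17/15 = -3443/3210 ≈ -1.0726)
M*((7 + E(0, -3)*(-4)) + 436) = -3443*((7 + 1*(-4)) + 436)/3210 = -3443*((7 - 4) + 436)/3210 = -3443*(3 + 436)/3210 = -3443/3210*439 = -1511477/3210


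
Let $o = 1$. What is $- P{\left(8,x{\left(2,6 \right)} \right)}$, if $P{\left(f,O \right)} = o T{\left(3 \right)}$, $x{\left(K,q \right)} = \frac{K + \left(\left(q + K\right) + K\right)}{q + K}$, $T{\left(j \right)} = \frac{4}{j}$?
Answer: $- \frac{4}{3} \approx -1.3333$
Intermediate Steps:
$x{\left(K,q \right)} = \frac{q + 3 K}{K + q}$ ($x{\left(K,q \right)} = \frac{K + \left(\left(K + q\right) + K\right)}{K + q} = \frac{K + \left(q + 2 K\right)}{K + q} = \frac{q + 3 K}{K + q}$)
$P{\left(f,O \right)} = \frac{4}{3}$ ($P{\left(f,O \right)} = 1 \cdot \frac{4}{3} = \frac{4}{3}$)
$- P{\left(8,x{\left(2,6 \right)} \right)} = \left(-1\right) \frac{4}{3} = - \frac{4}{3}$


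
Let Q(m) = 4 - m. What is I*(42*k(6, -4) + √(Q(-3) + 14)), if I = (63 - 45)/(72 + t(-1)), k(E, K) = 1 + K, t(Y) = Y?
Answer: -2268/71 + 18*√21/71 ≈ -30.782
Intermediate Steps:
I = 18/71 (I = (63 - 45)/(72 - 1) = 18/71 ≈ 0.25352)
I*(42*k(6, -4) + √(Q(-3) + 14)) = 18*(42*(1 - 4) + √((4 - 1*(-3)) + 14))/71 = 18*(42*(-3) + √((4 + 3) + 14))/71 = 18*(-126 + √(7 + 14))/71 = 18*(-126 + √21)/71 = -2268/71 + 18*√21/71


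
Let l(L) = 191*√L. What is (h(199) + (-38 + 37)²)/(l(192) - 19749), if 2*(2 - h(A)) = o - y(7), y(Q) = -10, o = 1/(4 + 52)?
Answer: 1481175/14299362896 + 14325*√3/1787420362 ≈ 0.00011746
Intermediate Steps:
o = 1/56 ≈ 0.017857
h(A) = -337/112 (h(A) = 2 - (1/56 - 1*(-10))/2 = 2 - (1/56 + 10)/2 = 2 - ½*561/56 = 2 - 561/112 = -337/112)
(h(199) + (-38 + 37)²)/(l(192) - 19749) = (-337/112 + (-38 + 37)²)/(191*√192 - 19749) = (-337/112 + (-1)²)/(191*(8*√3) - 19749) = (-337/112 + 1)/(1528*√3 - 19749) = -225/(112*(-19749 + 1528*√3))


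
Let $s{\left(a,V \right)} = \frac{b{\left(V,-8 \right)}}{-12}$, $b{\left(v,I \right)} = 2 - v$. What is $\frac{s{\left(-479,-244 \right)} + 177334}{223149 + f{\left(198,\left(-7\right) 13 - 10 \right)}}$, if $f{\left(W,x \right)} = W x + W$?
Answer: $\frac{118209}{135566} \approx 0.87197$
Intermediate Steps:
$f{\left(W,x \right)} = W + W x$
$s{\left(a,V \right)} = - \frac{1}{6} + \frac{V}{12}$ ($s{\left(a,V \right)} = \frac{2 - V}{-12} = \left(2 - V\right) \left(- \frac{1}{12}\right) = - \frac{1}{6} + \frac{V}{12}$)
$\frac{s{\left(-479,-244 \right)} + 177334}{223149 + f{\left(198,\left(-7\right) 13 - 10 \right)}} = \frac{\left(- \frac{1}{6} + \frac{1}{12} \left(-244\right)\right) + 177334}{223149 + 198 \left(1 - 101\right)} = \frac{\left(- \frac{1}{6} - \frac{61}{3}\right) + 177334}{223149 + 198 \left(1 - 101\right)} = \frac{- \frac{41}{2} + 177334}{223149 + 198 \left(1 - 101\right)} = \frac{354627}{2 \left(223149 + 198 \left(-100\right)\right)} = \frac{354627}{2 \left(223149 - 19800\right)} = \frac{354627}{2 \cdot 203349} = \frac{354627}{2} \cdot \frac{1}{203349} = \frac{118209}{135566}$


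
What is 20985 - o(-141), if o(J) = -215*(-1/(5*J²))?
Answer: 417202742/19881 ≈ 20985.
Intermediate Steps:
o(J) = 43/J² (o(J) = -215*(-1/(5*J²)) = -(-43)/J² = 43/J²)
20985 - o(-141) = 20985 - 43/(-141)² = 20985 - 43/19881 = 417202742/19881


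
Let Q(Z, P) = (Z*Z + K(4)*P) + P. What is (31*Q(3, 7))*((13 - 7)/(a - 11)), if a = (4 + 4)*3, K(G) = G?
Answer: 8184/13 ≈ 629.54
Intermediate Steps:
Q(Z, P) = Z² + 5*P (Q(Z, P) = (Z*Z + 4*P) + P = (Z² + 4*P) + P = Z² + 5*P)
a = 24 (a = 8*3 = 24)
(31*Q(3, 7))*((13 - 7)/(a - 11)) = (31*(3² + 5*7))*((13 - 7)/(24 - 11)) = (31*(9 + 35))*(6/13) = (31*44)*(6*(1/13)) = 1364*(6/13) = 8184/13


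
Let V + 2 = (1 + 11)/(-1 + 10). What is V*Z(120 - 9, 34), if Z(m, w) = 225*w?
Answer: -5100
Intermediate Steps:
V = -⅔ (V = -2 + (1 + 11)/(-1 + 10) = -2 + 12/9 = -2 + 12*(⅑) = -2 + 4/3 = -⅔ ≈ -0.66667)
V*Z(120 - 9, 34) = -150*34 = -⅔*7650 = -5100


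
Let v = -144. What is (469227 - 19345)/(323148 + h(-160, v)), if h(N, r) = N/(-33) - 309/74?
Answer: 1098611844/789129059 ≈ 1.3922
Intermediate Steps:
h(N, r) = -309/74 - N/33 (h(N, r) = N*(-1/33) - 309*1/74 = -N/33 - 309/74 = -309/74 - N/33)
(469227 - 19345)/(323148 + h(-160, v)) = (469227 - 19345)/(323148 + (-309/74 - 1/33*(-160))) = 449882/(323148 + (-309/74 + 160/33)) = 449882/(323148 + 1643/2442) = 449882/(789129059/2442) = 449882*(2442/789129059) = 1098611844/789129059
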